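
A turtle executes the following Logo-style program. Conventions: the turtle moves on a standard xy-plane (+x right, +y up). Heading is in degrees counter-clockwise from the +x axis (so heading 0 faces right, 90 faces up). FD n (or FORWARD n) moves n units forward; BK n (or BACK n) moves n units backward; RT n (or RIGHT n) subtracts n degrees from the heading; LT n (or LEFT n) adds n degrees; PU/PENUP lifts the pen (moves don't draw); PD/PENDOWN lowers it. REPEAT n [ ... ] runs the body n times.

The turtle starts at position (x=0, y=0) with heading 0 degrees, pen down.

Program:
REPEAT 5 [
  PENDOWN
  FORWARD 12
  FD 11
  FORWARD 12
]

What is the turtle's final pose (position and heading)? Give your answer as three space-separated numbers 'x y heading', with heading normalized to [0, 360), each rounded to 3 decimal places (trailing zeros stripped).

Executing turtle program step by step:
Start: pos=(0,0), heading=0, pen down
REPEAT 5 [
  -- iteration 1/5 --
  PD: pen down
  FD 12: (0,0) -> (12,0) [heading=0, draw]
  FD 11: (12,0) -> (23,0) [heading=0, draw]
  FD 12: (23,0) -> (35,0) [heading=0, draw]
  -- iteration 2/5 --
  PD: pen down
  FD 12: (35,0) -> (47,0) [heading=0, draw]
  FD 11: (47,0) -> (58,0) [heading=0, draw]
  FD 12: (58,0) -> (70,0) [heading=0, draw]
  -- iteration 3/5 --
  PD: pen down
  FD 12: (70,0) -> (82,0) [heading=0, draw]
  FD 11: (82,0) -> (93,0) [heading=0, draw]
  FD 12: (93,0) -> (105,0) [heading=0, draw]
  -- iteration 4/5 --
  PD: pen down
  FD 12: (105,0) -> (117,0) [heading=0, draw]
  FD 11: (117,0) -> (128,0) [heading=0, draw]
  FD 12: (128,0) -> (140,0) [heading=0, draw]
  -- iteration 5/5 --
  PD: pen down
  FD 12: (140,0) -> (152,0) [heading=0, draw]
  FD 11: (152,0) -> (163,0) [heading=0, draw]
  FD 12: (163,0) -> (175,0) [heading=0, draw]
]
Final: pos=(175,0), heading=0, 15 segment(s) drawn

Answer: 175 0 0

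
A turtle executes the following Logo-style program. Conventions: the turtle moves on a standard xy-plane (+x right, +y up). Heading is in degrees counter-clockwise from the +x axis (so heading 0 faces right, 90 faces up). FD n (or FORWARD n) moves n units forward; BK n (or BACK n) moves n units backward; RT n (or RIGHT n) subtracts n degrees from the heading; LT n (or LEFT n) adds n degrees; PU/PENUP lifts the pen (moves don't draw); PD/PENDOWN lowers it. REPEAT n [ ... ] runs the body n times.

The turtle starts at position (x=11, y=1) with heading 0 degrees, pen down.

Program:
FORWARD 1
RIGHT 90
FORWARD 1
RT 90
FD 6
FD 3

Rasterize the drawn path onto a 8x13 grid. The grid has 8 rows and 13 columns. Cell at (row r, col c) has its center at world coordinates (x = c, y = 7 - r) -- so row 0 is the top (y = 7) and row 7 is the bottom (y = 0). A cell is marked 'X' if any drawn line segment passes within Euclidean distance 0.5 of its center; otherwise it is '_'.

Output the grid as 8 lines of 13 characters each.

Segment 0: (11,1) -> (12,1)
Segment 1: (12,1) -> (12,0)
Segment 2: (12,0) -> (6,-0)
Segment 3: (6,-0) -> (3,-0)

Answer: _____________
_____________
_____________
_____________
_____________
_____________
___________XX
___XXXXXXXXXX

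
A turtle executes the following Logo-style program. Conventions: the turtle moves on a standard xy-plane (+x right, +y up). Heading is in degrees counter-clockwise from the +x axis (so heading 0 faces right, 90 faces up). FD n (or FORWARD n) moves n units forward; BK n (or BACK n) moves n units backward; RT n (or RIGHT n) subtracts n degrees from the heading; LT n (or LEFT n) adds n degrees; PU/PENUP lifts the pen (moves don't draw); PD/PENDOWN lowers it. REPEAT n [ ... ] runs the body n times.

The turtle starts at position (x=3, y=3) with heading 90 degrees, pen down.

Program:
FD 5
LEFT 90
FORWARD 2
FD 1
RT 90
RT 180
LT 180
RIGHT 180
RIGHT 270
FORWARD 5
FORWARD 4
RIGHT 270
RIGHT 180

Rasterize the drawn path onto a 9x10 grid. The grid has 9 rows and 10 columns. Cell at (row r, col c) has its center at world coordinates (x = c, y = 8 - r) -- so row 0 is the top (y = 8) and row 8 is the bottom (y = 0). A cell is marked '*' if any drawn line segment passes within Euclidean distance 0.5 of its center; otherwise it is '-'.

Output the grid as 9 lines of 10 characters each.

Answer: **********
---*------
---*------
---*------
---*------
---*------
----------
----------
----------

Derivation:
Segment 0: (3,3) -> (3,8)
Segment 1: (3,8) -> (1,8)
Segment 2: (1,8) -> (0,8)
Segment 3: (0,8) -> (5,8)
Segment 4: (5,8) -> (9,8)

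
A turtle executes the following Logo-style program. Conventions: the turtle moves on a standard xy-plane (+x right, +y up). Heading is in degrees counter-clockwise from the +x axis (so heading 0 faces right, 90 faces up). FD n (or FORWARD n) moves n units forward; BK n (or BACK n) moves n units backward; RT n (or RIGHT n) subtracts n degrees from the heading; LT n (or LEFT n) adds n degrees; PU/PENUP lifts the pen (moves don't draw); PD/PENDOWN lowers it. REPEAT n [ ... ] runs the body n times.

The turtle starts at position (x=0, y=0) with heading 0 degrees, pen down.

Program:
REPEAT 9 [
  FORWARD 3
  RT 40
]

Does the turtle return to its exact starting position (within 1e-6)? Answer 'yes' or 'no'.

Answer: yes

Derivation:
Executing turtle program step by step:
Start: pos=(0,0), heading=0, pen down
REPEAT 9 [
  -- iteration 1/9 --
  FD 3: (0,0) -> (3,0) [heading=0, draw]
  RT 40: heading 0 -> 320
  -- iteration 2/9 --
  FD 3: (3,0) -> (5.298,-1.928) [heading=320, draw]
  RT 40: heading 320 -> 280
  -- iteration 3/9 --
  FD 3: (5.298,-1.928) -> (5.819,-4.883) [heading=280, draw]
  RT 40: heading 280 -> 240
  -- iteration 4/9 --
  FD 3: (5.819,-4.883) -> (4.319,-7.481) [heading=240, draw]
  RT 40: heading 240 -> 200
  -- iteration 5/9 --
  FD 3: (4.319,-7.481) -> (1.5,-8.507) [heading=200, draw]
  RT 40: heading 200 -> 160
  -- iteration 6/9 --
  FD 3: (1.5,-8.507) -> (-1.319,-7.481) [heading=160, draw]
  RT 40: heading 160 -> 120
  -- iteration 7/9 --
  FD 3: (-1.319,-7.481) -> (-2.819,-4.883) [heading=120, draw]
  RT 40: heading 120 -> 80
  -- iteration 8/9 --
  FD 3: (-2.819,-4.883) -> (-2.298,-1.928) [heading=80, draw]
  RT 40: heading 80 -> 40
  -- iteration 9/9 --
  FD 3: (-2.298,-1.928) -> (0,0) [heading=40, draw]
  RT 40: heading 40 -> 0
]
Final: pos=(0,0), heading=0, 9 segment(s) drawn

Start position: (0, 0)
Final position: (0, 0)
Distance = 0; < 1e-6 -> CLOSED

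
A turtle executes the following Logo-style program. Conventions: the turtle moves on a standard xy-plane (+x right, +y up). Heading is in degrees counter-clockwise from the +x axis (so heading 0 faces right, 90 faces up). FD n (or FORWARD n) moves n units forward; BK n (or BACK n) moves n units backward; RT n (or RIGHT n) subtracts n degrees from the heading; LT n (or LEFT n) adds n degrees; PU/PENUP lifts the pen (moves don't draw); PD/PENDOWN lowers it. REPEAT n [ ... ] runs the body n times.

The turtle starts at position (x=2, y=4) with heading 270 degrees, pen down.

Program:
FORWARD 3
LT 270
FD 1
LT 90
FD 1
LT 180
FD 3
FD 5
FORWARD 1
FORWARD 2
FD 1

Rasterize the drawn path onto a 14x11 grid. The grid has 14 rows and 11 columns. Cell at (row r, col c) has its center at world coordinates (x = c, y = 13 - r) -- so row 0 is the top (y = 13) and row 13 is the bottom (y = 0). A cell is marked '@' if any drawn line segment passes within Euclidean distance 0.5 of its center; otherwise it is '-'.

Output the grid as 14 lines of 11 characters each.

Segment 0: (2,4) -> (2,1)
Segment 1: (2,1) -> (1,1)
Segment 2: (1,1) -> (1,0)
Segment 3: (1,0) -> (1,3)
Segment 4: (1,3) -> (1,8)
Segment 5: (1,8) -> (1,9)
Segment 6: (1,9) -> (1,11)
Segment 7: (1,11) -> (1,12)

Answer: -----------
-@---------
-@---------
-@---------
-@---------
-@---------
-@---------
-@---------
-@---------
-@@--------
-@@--------
-@@--------
-@@--------
-@---------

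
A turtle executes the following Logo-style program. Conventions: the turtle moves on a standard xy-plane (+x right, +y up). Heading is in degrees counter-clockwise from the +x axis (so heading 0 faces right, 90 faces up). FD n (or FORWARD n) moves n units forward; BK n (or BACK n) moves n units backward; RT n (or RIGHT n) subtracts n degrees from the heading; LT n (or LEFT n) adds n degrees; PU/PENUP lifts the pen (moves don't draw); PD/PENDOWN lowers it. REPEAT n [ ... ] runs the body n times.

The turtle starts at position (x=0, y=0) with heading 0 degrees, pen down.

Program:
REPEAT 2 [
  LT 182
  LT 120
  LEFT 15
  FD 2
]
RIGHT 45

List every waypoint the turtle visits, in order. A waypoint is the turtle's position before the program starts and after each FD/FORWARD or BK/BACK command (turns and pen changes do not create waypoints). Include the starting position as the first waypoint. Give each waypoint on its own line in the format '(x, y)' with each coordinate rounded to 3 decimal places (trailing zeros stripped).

Answer: (0, 0)
(1.463, -1.364)
(1.602, -3.359)

Derivation:
Executing turtle program step by step:
Start: pos=(0,0), heading=0, pen down
REPEAT 2 [
  -- iteration 1/2 --
  LT 182: heading 0 -> 182
  LT 120: heading 182 -> 302
  LT 15: heading 302 -> 317
  FD 2: (0,0) -> (1.463,-1.364) [heading=317, draw]
  -- iteration 2/2 --
  LT 182: heading 317 -> 139
  LT 120: heading 139 -> 259
  LT 15: heading 259 -> 274
  FD 2: (1.463,-1.364) -> (1.602,-3.359) [heading=274, draw]
]
RT 45: heading 274 -> 229
Final: pos=(1.602,-3.359), heading=229, 2 segment(s) drawn
Waypoints (3 total):
(0, 0)
(1.463, -1.364)
(1.602, -3.359)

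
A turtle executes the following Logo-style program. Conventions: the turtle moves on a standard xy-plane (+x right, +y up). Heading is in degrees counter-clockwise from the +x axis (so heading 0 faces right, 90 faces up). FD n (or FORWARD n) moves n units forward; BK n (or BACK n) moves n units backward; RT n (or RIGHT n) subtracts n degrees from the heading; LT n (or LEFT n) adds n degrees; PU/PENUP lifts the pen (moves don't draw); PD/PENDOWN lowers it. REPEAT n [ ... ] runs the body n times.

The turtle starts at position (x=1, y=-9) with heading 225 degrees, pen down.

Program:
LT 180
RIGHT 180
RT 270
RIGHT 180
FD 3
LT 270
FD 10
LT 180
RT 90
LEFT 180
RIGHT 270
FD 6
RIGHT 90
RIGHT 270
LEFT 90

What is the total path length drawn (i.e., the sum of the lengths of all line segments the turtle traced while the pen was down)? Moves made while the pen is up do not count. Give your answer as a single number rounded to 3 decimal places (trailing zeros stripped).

Answer: 19

Derivation:
Executing turtle program step by step:
Start: pos=(1,-9), heading=225, pen down
LT 180: heading 225 -> 45
RT 180: heading 45 -> 225
RT 270: heading 225 -> 315
RT 180: heading 315 -> 135
FD 3: (1,-9) -> (-1.121,-6.879) [heading=135, draw]
LT 270: heading 135 -> 45
FD 10: (-1.121,-6.879) -> (5.95,0.192) [heading=45, draw]
LT 180: heading 45 -> 225
RT 90: heading 225 -> 135
LT 180: heading 135 -> 315
RT 270: heading 315 -> 45
FD 6: (5.95,0.192) -> (10.192,4.435) [heading=45, draw]
RT 90: heading 45 -> 315
RT 270: heading 315 -> 45
LT 90: heading 45 -> 135
Final: pos=(10.192,4.435), heading=135, 3 segment(s) drawn

Segment lengths:
  seg 1: (1,-9) -> (-1.121,-6.879), length = 3
  seg 2: (-1.121,-6.879) -> (5.95,0.192), length = 10
  seg 3: (5.95,0.192) -> (10.192,4.435), length = 6
Total = 19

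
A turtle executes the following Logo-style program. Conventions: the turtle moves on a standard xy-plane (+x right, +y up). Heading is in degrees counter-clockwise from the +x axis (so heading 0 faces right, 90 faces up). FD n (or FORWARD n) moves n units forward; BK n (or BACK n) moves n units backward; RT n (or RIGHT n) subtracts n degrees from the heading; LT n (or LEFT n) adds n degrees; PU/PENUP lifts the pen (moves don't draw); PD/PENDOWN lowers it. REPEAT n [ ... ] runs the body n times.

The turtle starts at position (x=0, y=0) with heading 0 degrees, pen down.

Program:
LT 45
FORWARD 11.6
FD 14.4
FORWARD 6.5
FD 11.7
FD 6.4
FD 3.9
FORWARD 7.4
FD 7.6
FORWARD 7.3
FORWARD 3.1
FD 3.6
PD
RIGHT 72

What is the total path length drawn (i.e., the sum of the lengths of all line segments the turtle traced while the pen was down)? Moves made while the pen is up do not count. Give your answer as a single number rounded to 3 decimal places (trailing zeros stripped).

Executing turtle program step by step:
Start: pos=(0,0), heading=0, pen down
LT 45: heading 0 -> 45
FD 11.6: (0,0) -> (8.202,8.202) [heading=45, draw]
FD 14.4: (8.202,8.202) -> (18.385,18.385) [heading=45, draw]
FD 6.5: (18.385,18.385) -> (22.981,22.981) [heading=45, draw]
FD 11.7: (22.981,22.981) -> (31.254,31.254) [heading=45, draw]
FD 6.4: (31.254,31.254) -> (35.78,35.78) [heading=45, draw]
FD 3.9: (35.78,35.78) -> (38.537,38.537) [heading=45, draw]
FD 7.4: (38.537,38.537) -> (43.77,43.77) [heading=45, draw]
FD 7.6: (43.77,43.77) -> (49.144,49.144) [heading=45, draw]
FD 7.3: (49.144,49.144) -> (54.306,54.306) [heading=45, draw]
FD 3.1: (54.306,54.306) -> (56.498,56.498) [heading=45, draw]
FD 3.6: (56.498,56.498) -> (59.043,59.043) [heading=45, draw]
PD: pen down
RT 72: heading 45 -> 333
Final: pos=(59.043,59.043), heading=333, 11 segment(s) drawn

Segment lengths:
  seg 1: (0,0) -> (8.202,8.202), length = 11.6
  seg 2: (8.202,8.202) -> (18.385,18.385), length = 14.4
  seg 3: (18.385,18.385) -> (22.981,22.981), length = 6.5
  seg 4: (22.981,22.981) -> (31.254,31.254), length = 11.7
  seg 5: (31.254,31.254) -> (35.78,35.78), length = 6.4
  seg 6: (35.78,35.78) -> (38.537,38.537), length = 3.9
  seg 7: (38.537,38.537) -> (43.77,43.77), length = 7.4
  seg 8: (43.77,43.77) -> (49.144,49.144), length = 7.6
  seg 9: (49.144,49.144) -> (54.306,54.306), length = 7.3
  seg 10: (54.306,54.306) -> (56.498,56.498), length = 3.1
  seg 11: (56.498,56.498) -> (59.043,59.043), length = 3.6
Total = 83.5

Answer: 83.5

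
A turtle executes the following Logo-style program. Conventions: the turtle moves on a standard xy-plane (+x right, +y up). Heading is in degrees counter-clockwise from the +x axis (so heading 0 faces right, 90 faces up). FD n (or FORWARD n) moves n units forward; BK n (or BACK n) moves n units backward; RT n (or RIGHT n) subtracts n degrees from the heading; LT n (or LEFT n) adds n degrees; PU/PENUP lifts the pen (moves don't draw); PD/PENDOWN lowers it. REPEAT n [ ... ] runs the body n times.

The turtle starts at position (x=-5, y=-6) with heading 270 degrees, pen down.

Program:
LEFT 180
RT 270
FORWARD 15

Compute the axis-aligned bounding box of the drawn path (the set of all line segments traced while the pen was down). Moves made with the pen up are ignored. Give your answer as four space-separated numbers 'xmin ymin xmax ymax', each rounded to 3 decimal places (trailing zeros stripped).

Answer: -20 -6 -5 -6

Derivation:
Executing turtle program step by step:
Start: pos=(-5,-6), heading=270, pen down
LT 180: heading 270 -> 90
RT 270: heading 90 -> 180
FD 15: (-5,-6) -> (-20,-6) [heading=180, draw]
Final: pos=(-20,-6), heading=180, 1 segment(s) drawn

Segment endpoints: x in {-20, -5}, y in {-6, -6}
xmin=-20, ymin=-6, xmax=-5, ymax=-6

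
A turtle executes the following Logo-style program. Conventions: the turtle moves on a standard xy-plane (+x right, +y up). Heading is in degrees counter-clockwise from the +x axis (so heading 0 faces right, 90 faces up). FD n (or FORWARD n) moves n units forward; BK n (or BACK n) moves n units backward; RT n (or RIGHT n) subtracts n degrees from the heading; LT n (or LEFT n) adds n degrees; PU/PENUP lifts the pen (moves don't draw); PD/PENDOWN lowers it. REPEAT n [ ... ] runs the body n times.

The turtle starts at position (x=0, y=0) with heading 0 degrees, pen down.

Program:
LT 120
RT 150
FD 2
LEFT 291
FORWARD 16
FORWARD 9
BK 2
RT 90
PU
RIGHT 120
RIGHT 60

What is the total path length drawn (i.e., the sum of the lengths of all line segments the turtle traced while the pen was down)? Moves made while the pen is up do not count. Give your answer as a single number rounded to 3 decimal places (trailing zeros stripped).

Executing turtle program step by step:
Start: pos=(0,0), heading=0, pen down
LT 120: heading 0 -> 120
RT 150: heading 120 -> 330
FD 2: (0,0) -> (1.732,-1) [heading=330, draw]
LT 291: heading 330 -> 261
FD 16: (1.732,-1) -> (-0.771,-16.803) [heading=261, draw]
FD 9: (-0.771,-16.803) -> (-2.179,-25.692) [heading=261, draw]
BK 2: (-2.179,-25.692) -> (-1.866,-23.717) [heading=261, draw]
RT 90: heading 261 -> 171
PU: pen up
RT 120: heading 171 -> 51
RT 60: heading 51 -> 351
Final: pos=(-1.866,-23.717), heading=351, 4 segment(s) drawn

Segment lengths:
  seg 1: (0,0) -> (1.732,-1), length = 2
  seg 2: (1.732,-1) -> (-0.771,-16.803), length = 16
  seg 3: (-0.771,-16.803) -> (-2.179,-25.692), length = 9
  seg 4: (-2.179,-25.692) -> (-1.866,-23.717), length = 2
Total = 29

Answer: 29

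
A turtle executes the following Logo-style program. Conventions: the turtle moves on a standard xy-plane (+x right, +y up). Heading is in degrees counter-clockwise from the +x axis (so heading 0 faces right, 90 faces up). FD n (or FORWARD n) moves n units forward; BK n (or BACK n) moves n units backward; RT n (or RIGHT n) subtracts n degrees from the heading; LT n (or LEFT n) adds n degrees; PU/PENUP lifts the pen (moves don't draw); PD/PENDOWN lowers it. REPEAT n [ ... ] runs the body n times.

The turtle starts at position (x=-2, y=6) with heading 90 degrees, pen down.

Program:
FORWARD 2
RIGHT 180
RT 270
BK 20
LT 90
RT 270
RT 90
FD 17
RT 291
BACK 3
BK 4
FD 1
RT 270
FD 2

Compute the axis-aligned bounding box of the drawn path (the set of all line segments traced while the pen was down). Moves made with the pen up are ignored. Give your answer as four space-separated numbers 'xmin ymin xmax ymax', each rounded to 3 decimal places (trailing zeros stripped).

Executing turtle program step by step:
Start: pos=(-2,6), heading=90, pen down
FD 2: (-2,6) -> (-2,8) [heading=90, draw]
RT 180: heading 90 -> 270
RT 270: heading 270 -> 0
BK 20: (-2,8) -> (-22,8) [heading=0, draw]
LT 90: heading 0 -> 90
RT 270: heading 90 -> 180
RT 90: heading 180 -> 90
FD 17: (-22,8) -> (-22,25) [heading=90, draw]
RT 291: heading 90 -> 159
BK 3: (-22,25) -> (-19.199,23.925) [heading=159, draw]
BK 4: (-19.199,23.925) -> (-15.465,22.491) [heading=159, draw]
FD 1: (-15.465,22.491) -> (-16.399,22.85) [heading=159, draw]
RT 270: heading 159 -> 249
FD 2: (-16.399,22.85) -> (-17.115,20.983) [heading=249, draw]
Final: pos=(-17.115,20.983), heading=249, 7 segment(s) drawn

Segment endpoints: x in {-22, -22, -19.199, -17.115, -16.399, -15.465, -2, -2}, y in {6, 8, 8, 20.983, 22.491, 22.85, 23.925, 25}
xmin=-22, ymin=6, xmax=-2, ymax=25

Answer: -22 6 -2 25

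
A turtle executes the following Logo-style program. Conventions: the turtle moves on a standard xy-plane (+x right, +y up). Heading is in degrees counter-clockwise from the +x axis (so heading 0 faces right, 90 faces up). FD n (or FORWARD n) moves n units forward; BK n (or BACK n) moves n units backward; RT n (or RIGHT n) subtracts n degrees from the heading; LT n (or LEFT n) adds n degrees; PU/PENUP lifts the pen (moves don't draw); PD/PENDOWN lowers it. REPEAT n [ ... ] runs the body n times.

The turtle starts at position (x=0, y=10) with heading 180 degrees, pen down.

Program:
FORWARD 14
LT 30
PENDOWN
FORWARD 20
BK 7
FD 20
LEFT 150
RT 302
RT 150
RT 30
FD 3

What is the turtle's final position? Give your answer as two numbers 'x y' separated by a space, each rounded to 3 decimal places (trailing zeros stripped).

Answer: -44.169 -9.044

Derivation:
Executing turtle program step by step:
Start: pos=(0,10), heading=180, pen down
FD 14: (0,10) -> (-14,10) [heading=180, draw]
LT 30: heading 180 -> 210
PD: pen down
FD 20: (-14,10) -> (-31.321,0) [heading=210, draw]
BK 7: (-31.321,0) -> (-25.258,3.5) [heading=210, draw]
FD 20: (-25.258,3.5) -> (-42.579,-6.5) [heading=210, draw]
LT 150: heading 210 -> 0
RT 302: heading 0 -> 58
RT 150: heading 58 -> 268
RT 30: heading 268 -> 238
FD 3: (-42.579,-6.5) -> (-44.169,-9.044) [heading=238, draw]
Final: pos=(-44.169,-9.044), heading=238, 5 segment(s) drawn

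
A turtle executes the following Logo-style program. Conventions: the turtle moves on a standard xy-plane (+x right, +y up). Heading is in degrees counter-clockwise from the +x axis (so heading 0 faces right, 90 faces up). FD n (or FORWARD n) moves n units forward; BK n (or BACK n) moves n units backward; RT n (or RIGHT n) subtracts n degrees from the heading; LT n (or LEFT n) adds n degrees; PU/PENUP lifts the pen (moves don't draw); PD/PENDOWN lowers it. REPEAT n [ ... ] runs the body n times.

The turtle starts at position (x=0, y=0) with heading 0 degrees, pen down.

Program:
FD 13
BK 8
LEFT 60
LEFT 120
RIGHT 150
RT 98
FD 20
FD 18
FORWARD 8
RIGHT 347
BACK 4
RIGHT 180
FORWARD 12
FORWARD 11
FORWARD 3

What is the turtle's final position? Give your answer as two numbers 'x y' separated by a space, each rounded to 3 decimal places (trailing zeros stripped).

Answer: 5.025 -18.076

Derivation:
Executing turtle program step by step:
Start: pos=(0,0), heading=0, pen down
FD 13: (0,0) -> (13,0) [heading=0, draw]
BK 8: (13,0) -> (5,0) [heading=0, draw]
LT 60: heading 0 -> 60
LT 120: heading 60 -> 180
RT 150: heading 180 -> 30
RT 98: heading 30 -> 292
FD 20: (5,0) -> (12.492,-18.544) [heading=292, draw]
FD 18: (12.492,-18.544) -> (19.235,-35.233) [heading=292, draw]
FD 8: (19.235,-35.233) -> (22.232,-42.65) [heading=292, draw]
RT 347: heading 292 -> 305
BK 4: (22.232,-42.65) -> (19.938,-39.374) [heading=305, draw]
RT 180: heading 305 -> 125
FD 12: (19.938,-39.374) -> (13.055,-29.544) [heading=125, draw]
FD 11: (13.055,-29.544) -> (6.745,-20.533) [heading=125, draw]
FD 3: (6.745,-20.533) -> (5.025,-18.076) [heading=125, draw]
Final: pos=(5.025,-18.076), heading=125, 9 segment(s) drawn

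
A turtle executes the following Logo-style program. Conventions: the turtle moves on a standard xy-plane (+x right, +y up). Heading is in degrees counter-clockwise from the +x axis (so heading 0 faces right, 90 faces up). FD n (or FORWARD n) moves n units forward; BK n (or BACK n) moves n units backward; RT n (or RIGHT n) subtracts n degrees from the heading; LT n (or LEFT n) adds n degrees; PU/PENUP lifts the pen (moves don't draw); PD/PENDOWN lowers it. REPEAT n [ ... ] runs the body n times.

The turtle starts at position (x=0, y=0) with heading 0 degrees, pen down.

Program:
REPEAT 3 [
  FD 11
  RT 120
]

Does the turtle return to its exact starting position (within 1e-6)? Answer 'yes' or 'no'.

Answer: yes

Derivation:
Executing turtle program step by step:
Start: pos=(0,0), heading=0, pen down
REPEAT 3 [
  -- iteration 1/3 --
  FD 11: (0,0) -> (11,0) [heading=0, draw]
  RT 120: heading 0 -> 240
  -- iteration 2/3 --
  FD 11: (11,0) -> (5.5,-9.526) [heading=240, draw]
  RT 120: heading 240 -> 120
  -- iteration 3/3 --
  FD 11: (5.5,-9.526) -> (0,0) [heading=120, draw]
  RT 120: heading 120 -> 0
]
Final: pos=(0,0), heading=0, 3 segment(s) drawn

Start position: (0, 0)
Final position: (0, 0)
Distance = 0; < 1e-6 -> CLOSED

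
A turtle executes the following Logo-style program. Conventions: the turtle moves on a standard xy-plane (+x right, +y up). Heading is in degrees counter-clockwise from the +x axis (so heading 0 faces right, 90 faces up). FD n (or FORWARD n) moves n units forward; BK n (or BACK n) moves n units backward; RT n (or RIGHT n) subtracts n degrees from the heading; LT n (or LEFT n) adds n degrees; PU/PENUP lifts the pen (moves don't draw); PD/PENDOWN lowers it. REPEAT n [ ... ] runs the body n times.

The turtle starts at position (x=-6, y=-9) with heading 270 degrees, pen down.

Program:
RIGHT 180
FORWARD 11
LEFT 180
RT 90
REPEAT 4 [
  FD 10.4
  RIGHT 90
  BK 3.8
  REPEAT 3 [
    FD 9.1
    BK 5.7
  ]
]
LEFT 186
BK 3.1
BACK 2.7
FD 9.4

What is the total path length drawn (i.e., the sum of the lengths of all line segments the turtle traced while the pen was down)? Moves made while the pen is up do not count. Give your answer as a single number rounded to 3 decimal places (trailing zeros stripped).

Answer: 260.6

Derivation:
Executing turtle program step by step:
Start: pos=(-6,-9), heading=270, pen down
RT 180: heading 270 -> 90
FD 11: (-6,-9) -> (-6,2) [heading=90, draw]
LT 180: heading 90 -> 270
RT 90: heading 270 -> 180
REPEAT 4 [
  -- iteration 1/4 --
  FD 10.4: (-6,2) -> (-16.4,2) [heading=180, draw]
  RT 90: heading 180 -> 90
  BK 3.8: (-16.4,2) -> (-16.4,-1.8) [heading=90, draw]
  REPEAT 3 [
    -- iteration 1/3 --
    FD 9.1: (-16.4,-1.8) -> (-16.4,7.3) [heading=90, draw]
    BK 5.7: (-16.4,7.3) -> (-16.4,1.6) [heading=90, draw]
    -- iteration 2/3 --
    FD 9.1: (-16.4,1.6) -> (-16.4,10.7) [heading=90, draw]
    BK 5.7: (-16.4,10.7) -> (-16.4,5) [heading=90, draw]
    -- iteration 3/3 --
    FD 9.1: (-16.4,5) -> (-16.4,14.1) [heading=90, draw]
    BK 5.7: (-16.4,14.1) -> (-16.4,8.4) [heading=90, draw]
  ]
  -- iteration 2/4 --
  FD 10.4: (-16.4,8.4) -> (-16.4,18.8) [heading=90, draw]
  RT 90: heading 90 -> 0
  BK 3.8: (-16.4,18.8) -> (-20.2,18.8) [heading=0, draw]
  REPEAT 3 [
    -- iteration 1/3 --
    FD 9.1: (-20.2,18.8) -> (-11.1,18.8) [heading=0, draw]
    BK 5.7: (-11.1,18.8) -> (-16.8,18.8) [heading=0, draw]
    -- iteration 2/3 --
    FD 9.1: (-16.8,18.8) -> (-7.7,18.8) [heading=0, draw]
    BK 5.7: (-7.7,18.8) -> (-13.4,18.8) [heading=0, draw]
    -- iteration 3/3 --
    FD 9.1: (-13.4,18.8) -> (-4.3,18.8) [heading=0, draw]
    BK 5.7: (-4.3,18.8) -> (-10,18.8) [heading=0, draw]
  ]
  -- iteration 3/4 --
  FD 10.4: (-10,18.8) -> (0.4,18.8) [heading=0, draw]
  RT 90: heading 0 -> 270
  BK 3.8: (0.4,18.8) -> (0.4,22.6) [heading=270, draw]
  REPEAT 3 [
    -- iteration 1/3 --
    FD 9.1: (0.4,22.6) -> (0.4,13.5) [heading=270, draw]
    BK 5.7: (0.4,13.5) -> (0.4,19.2) [heading=270, draw]
    -- iteration 2/3 --
    FD 9.1: (0.4,19.2) -> (0.4,10.1) [heading=270, draw]
    BK 5.7: (0.4,10.1) -> (0.4,15.8) [heading=270, draw]
    -- iteration 3/3 --
    FD 9.1: (0.4,15.8) -> (0.4,6.7) [heading=270, draw]
    BK 5.7: (0.4,6.7) -> (0.4,12.4) [heading=270, draw]
  ]
  -- iteration 4/4 --
  FD 10.4: (0.4,12.4) -> (0.4,2) [heading=270, draw]
  RT 90: heading 270 -> 180
  BK 3.8: (0.4,2) -> (4.2,2) [heading=180, draw]
  REPEAT 3 [
    -- iteration 1/3 --
    FD 9.1: (4.2,2) -> (-4.9,2) [heading=180, draw]
    BK 5.7: (-4.9,2) -> (0.8,2) [heading=180, draw]
    -- iteration 2/3 --
    FD 9.1: (0.8,2) -> (-8.3,2) [heading=180, draw]
    BK 5.7: (-8.3,2) -> (-2.6,2) [heading=180, draw]
    -- iteration 3/3 --
    FD 9.1: (-2.6,2) -> (-11.7,2) [heading=180, draw]
    BK 5.7: (-11.7,2) -> (-6,2) [heading=180, draw]
  ]
]
LT 186: heading 180 -> 6
BK 3.1: (-6,2) -> (-9.083,1.676) [heading=6, draw]
BK 2.7: (-9.083,1.676) -> (-11.768,1.394) [heading=6, draw]
FD 9.4: (-11.768,1.394) -> (-2.42,2.376) [heading=6, draw]
Final: pos=(-2.42,2.376), heading=6, 36 segment(s) drawn

Segment lengths:
  seg 1: (-6,-9) -> (-6,2), length = 11
  seg 2: (-6,2) -> (-16.4,2), length = 10.4
  seg 3: (-16.4,2) -> (-16.4,-1.8), length = 3.8
  seg 4: (-16.4,-1.8) -> (-16.4,7.3), length = 9.1
  seg 5: (-16.4,7.3) -> (-16.4,1.6), length = 5.7
  seg 6: (-16.4,1.6) -> (-16.4,10.7), length = 9.1
  seg 7: (-16.4,10.7) -> (-16.4,5), length = 5.7
  seg 8: (-16.4,5) -> (-16.4,14.1), length = 9.1
  seg 9: (-16.4,14.1) -> (-16.4,8.4), length = 5.7
  seg 10: (-16.4,8.4) -> (-16.4,18.8), length = 10.4
  seg 11: (-16.4,18.8) -> (-20.2,18.8), length = 3.8
  seg 12: (-20.2,18.8) -> (-11.1,18.8), length = 9.1
  seg 13: (-11.1,18.8) -> (-16.8,18.8), length = 5.7
  seg 14: (-16.8,18.8) -> (-7.7,18.8), length = 9.1
  seg 15: (-7.7,18.8) -> (-13.4,18.8), length = 5.7
  seg 16: (-13.4,18.8) -> (-4.3,18.8), length = 9.1
  seg 17: (-4.3,18.8) -> (-10,18.8), length = 5.7
  seg 18: (-10,18.8) -> (0.4,18.8), length = 10.4
  seg 19: (0.4,18.8) -> (0.4,22.6), length = 3.8
  seg 20: (0.4,22.6) -> (0.4,13.5), length = 9.1
  seg 21: (0.4,13.5) -> (0.4,19.2), length = 5.7
  seg 22: (0.4,19.2) -> (0.4,10.1), length = 9.1
  seg 23: (0.4,10.1) -> (0.4,15.8), length = 5.7
  seg 24: (0.4,15.8) -> (0.4,6.7), length = 9.1
  seg 25: (0.4,6.7) -> (0.4,12.4), length = 5.7
  seg 26: (0.4,12.4) -> (0.4,2), length = 10.4
  seg 27: (0.4,2) -> (4.2,2), length = 3.8
  seg 28: (4.2,2) -> (-4.9,2), length = 9.1
  seg 29: (-4.9,2) -> (0.8,2), length = 5.7
  seg 30: (0.8,2) -> (-8.3,2), length = 9.1
  seg 31: (-8.3,2) -> (-2.6,2), length = 5.7
  seg 32: (-2.6,2) -> (-11.7,2), length = 9.1
  seg 33: (-11.7,2) -> (-6,2), length = 5.7
  seg 34: (-6,2) -> (-9.083,1.676), length = 3.1
  seg 35: (-9.083,1.676) -> (-11.768,1.394), length = 2.7
  seg 36: (-11.768,1.394) -> (-2.42,2.376), length = 9.4
Total = 260.6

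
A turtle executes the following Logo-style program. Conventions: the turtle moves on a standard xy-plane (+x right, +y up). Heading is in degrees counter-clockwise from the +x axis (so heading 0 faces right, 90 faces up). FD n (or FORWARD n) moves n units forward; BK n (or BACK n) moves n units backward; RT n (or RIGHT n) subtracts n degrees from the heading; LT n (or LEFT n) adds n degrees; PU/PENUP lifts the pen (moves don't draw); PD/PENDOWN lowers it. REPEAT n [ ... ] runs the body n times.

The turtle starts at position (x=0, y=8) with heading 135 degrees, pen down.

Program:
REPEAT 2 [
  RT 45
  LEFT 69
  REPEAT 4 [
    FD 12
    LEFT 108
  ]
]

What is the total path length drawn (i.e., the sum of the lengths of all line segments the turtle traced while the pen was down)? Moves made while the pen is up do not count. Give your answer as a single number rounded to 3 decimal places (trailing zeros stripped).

Answer: 96

Derivation:
Executing turtle program step by step:
Start: pos=(0,8), heading=135, pen down
REPEAT 2 [
  -- iteration 1/2 --
  RT 45: heading 135 -> 90
  LT 69: heading 90 -> 159
  REPEAT 4 [
    -- iteration 1/4 --
    FD 12: (0,8) -> (-11.203,12.3) [heading=159, draw]
    LT 108: heading 159 -> 267
    -- iteration 2/4 --
    FD 12: (-11.203,12.3) -> (-11.831,0.317) [heading=267, draw]
    LT 108: heading 267 -> 15
    -- iteration 3/4 --
    FD 12: (-11.831,0.317) -> (-0.24,3.423) [heading=15, draw]
    LT 108: heading 15 -> 123
    -- iteration 4/4 --
    FD 12: (-0.24,3.423) -> (-6.776,13.487) [heading=123, draw]
    LT 108: heading 123 -> 231
  ]
  -- iteration 2/2 --
  RT 45: heading 231 -> 186
  LT 69: heading 186 -> 255
  REPEAT 4 [
    -- iteration 1/4 --
    FD 12: (-6.776,13.487) -> (-9.881,1.896) [heading=255, draw]
    LT 108: heading 255 -> 3
    -- iteration 2/4 --
    FD 12: (-9.881,1.896) -> (2.102,2.524) [heading=3, draw]
    LT 108: heading 3 -> 111
    -- iteration 3/4 --
    FD 12: (2.102,2.524) -> (-2.198,13.727) [heading=111, draw]
    LT 108: heading 111 -> 219
    -- iteration 4/4 --
    FD 12: (-2.198,13.727) -> (-11.524,6.175) [heading=219, draw]
    LT 108: heading 219 -> 327
  ]
]
Final: pos=(-11.524,6.175), heading=327, 8 segment(s) drawn

Segment lengths:
  seg 1: (0,8) -> (-11.203,12.3), length = 12
  seg 2: (-11.203,12.3) -> (-11.831,0.317), length = 12
  seg 3: (-11.831,0.317) -> (-0.24,3.423), length = 12
  seg 4: (-0.24,3.423) -> (-6.776,13.487), length = 12
  seg 5: (-6.776,13.487) -> (-9.881,1.896), length = 12
  seg 6: (-9.881,1.896) -> (2.102,2.524), length = 12
  seg 7: (2.102,2.524) -> (-2.198,13.727), length = 12
  seg 8: (-2.198,13.727) -> (-11.524,6.175), length = 12
Total = 96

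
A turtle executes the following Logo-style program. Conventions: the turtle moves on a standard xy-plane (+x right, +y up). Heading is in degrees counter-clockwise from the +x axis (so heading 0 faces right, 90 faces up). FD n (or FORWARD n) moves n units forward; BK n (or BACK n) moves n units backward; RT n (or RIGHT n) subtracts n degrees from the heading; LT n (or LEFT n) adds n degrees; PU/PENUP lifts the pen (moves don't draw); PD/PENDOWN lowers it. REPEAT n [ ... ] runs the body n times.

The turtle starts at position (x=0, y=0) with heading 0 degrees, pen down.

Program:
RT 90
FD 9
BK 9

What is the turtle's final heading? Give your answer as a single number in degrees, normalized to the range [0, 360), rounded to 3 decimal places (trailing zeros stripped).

Executing turtle program step by step:
Start: pos=(0,0), heading=0, pen down
RT 90: heading 0 -> 270
FD 9: (0,0) -> (0,-9) [heading=270, draw]
BK 9: (0,-9) -> (0,0) [heading=270, draw]
Final: pos=(0,0), heading=270, 2 segment(s) drawn

Answer: 270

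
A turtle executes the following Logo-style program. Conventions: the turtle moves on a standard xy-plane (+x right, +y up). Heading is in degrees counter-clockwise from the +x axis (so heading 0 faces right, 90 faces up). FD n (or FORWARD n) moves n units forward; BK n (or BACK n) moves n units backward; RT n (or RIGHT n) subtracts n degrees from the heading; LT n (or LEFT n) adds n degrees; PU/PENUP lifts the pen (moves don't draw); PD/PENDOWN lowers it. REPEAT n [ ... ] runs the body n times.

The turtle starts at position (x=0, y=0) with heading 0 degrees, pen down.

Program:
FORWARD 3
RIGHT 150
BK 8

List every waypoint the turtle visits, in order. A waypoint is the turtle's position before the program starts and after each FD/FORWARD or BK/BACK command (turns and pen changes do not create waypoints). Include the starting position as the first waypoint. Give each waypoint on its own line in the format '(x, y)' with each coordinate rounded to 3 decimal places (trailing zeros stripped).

Executing turtle program step by step:
Start: pos=(0,0), heading=0, pen down
FD 3: (0,0) -> (3,0) [heading=0, draw]
RT 150: heading 0 -> 210
BK 8: (3,0) -> (9.928,4) [heading=210, draw]
Final: pos=(9.928,4), heading=210, 2 segment(s) drawn
Waypoints (3 total):
(0, 0)
(3, 0)
(9.928, 4)

Answer: (0, 0)
(3, 0)
(9.928, 4)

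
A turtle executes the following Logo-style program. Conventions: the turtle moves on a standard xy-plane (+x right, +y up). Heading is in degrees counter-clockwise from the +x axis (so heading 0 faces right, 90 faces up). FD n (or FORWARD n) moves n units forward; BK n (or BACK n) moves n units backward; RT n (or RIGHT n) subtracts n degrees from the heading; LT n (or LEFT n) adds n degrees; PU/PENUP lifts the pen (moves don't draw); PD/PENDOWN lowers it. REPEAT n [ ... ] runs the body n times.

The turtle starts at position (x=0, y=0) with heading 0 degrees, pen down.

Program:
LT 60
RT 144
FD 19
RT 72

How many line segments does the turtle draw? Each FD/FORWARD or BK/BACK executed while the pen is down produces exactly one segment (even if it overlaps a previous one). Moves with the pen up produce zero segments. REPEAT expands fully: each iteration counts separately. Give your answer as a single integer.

Answer: 1

Derivation:
Executing turtle program step by step:
Start: pos=(0,0), heading=0, pen down
LT 60: heading 0 -> 60
RT 144: heading 60 -> 276
FD 19: (0,0) -> (1.986,-18.896) [heading=276, draw]
RT 72: heading 276 -> 204
Final: pos=(1.986,-18.896), heading=204, 1 segment(s) drawn
Segments drawn: 1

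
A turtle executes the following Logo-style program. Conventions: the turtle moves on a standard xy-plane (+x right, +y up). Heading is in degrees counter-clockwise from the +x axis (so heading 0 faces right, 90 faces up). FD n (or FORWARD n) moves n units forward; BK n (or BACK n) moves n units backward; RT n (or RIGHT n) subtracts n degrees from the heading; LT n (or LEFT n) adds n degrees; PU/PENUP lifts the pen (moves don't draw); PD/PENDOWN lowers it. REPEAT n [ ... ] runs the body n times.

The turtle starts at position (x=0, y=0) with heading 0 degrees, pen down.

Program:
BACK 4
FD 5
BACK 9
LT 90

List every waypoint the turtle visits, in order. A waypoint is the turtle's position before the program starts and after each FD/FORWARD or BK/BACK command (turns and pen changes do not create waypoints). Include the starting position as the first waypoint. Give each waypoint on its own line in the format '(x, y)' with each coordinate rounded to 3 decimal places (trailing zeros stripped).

Answer: (0, 0)
(-4, 0)
(1, 0)
(-8, 0)

Derivation:
Executing turtle program step by step:
Start: pos=(0,0), heading=0, pen down
BK 4: (0,0) -> (-4,0) [heading=0, draw]
FD 5: (-4,0) -> (1,0) [heading=0, draw]
BK 9: (1,0) -> (-8,0) [heading=0, draw]
LT 90: heading 0 -> 90
Final: pos=(-8,0), heading=90, 3 segment(s) drawn
Waypoints (4 total):
(0, 0)
(-4, 0)
(1, 0)
(-8, 0)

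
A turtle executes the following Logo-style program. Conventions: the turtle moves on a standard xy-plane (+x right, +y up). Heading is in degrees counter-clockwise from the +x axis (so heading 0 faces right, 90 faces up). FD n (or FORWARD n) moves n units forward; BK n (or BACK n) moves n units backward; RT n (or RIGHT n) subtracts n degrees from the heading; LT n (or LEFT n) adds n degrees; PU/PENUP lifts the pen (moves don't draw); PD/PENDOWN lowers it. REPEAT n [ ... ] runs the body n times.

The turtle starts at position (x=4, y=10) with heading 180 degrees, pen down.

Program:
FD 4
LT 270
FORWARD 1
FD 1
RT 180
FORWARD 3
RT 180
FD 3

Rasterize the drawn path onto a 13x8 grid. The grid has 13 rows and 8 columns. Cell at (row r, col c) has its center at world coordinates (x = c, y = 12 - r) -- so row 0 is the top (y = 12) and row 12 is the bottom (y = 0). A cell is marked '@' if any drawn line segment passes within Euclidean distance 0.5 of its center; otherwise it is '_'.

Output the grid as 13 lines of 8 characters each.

Segment 0: (4,10) -> (0,10)
Segment 1: (0,10) -> (0,11)
Segment 2: (0,11) -> (0,12)
Segment 3: (0,12) -> (0,9)
Segment 4: (0,9) -> (0,12)

Answer: @_______
@_______
@@@@@___
@_______
________
________
________
________
________
________
________
________
________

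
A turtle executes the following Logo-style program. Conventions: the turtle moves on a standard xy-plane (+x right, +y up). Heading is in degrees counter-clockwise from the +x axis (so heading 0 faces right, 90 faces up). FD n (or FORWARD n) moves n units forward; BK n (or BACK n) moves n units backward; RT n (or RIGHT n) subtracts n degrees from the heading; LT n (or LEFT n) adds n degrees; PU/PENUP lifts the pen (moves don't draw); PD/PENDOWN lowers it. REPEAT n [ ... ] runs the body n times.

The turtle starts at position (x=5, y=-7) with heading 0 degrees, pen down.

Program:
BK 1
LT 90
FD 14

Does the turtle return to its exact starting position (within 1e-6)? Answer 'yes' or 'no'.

Executing turtle program step by step:
Start: pos=(5,-7), heading=0, pen down
BK 1: (5,-7) -> (4,-7) [heading=0, draw]
LT 90: heading 0 -> 90
FD 14: (4,-7) -> (4,7) [heading=90, draw]
Final: pos=(4,7), heading=90, 2 segment(s) drawn

Start position: (5, -7)
Final position: (4, 7)
Distance = 14.036; >= 1e-6 -> NOT closed

Answer: no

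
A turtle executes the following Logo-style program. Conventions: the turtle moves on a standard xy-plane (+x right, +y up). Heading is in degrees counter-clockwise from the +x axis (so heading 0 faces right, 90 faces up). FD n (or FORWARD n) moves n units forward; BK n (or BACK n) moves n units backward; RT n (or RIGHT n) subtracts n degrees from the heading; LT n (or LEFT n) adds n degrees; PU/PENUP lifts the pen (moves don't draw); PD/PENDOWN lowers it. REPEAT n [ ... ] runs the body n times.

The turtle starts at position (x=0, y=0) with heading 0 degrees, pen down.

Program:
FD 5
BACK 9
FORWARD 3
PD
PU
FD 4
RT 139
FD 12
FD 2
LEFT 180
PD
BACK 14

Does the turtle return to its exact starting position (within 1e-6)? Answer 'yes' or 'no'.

Answer: no

Derivation:
Executing turtle program step by step:
Start: pos=(0,0), heading=0, pen down
FD 5: (0,0) -> (5,0) [heading=0, draw]
BK 9: (5,0) -> (-4,0) [heading=0, draw]
FD 3: (-4,0) -> (-1,0) [heading=0, draw]
PD: pen down
PU: pen up
FD 4: (-1,0) -> (3,0) [heading=0, move]
RT 139: heading 0 -> 221
FD 12: (3,0) -> (-6.057,-7.873) [heading=221, move]
FD 2: (-6.057,-7.873) -> (-7.566,-9.185) [heading=221, move]
LT 180: heading 221 -> 41
PD: pen down
BK 14: (-7.566,-9.185) -> (-18.132,-18.37) [heading=41, draw]
Final: pos=(-18.132,-18.37), heading=41, 4 segment(s) drawn

Start position: (0, 0)
Final position: (-18.132, -18.37)
Distance = 25.811; >= 1e-6 -> NOT closed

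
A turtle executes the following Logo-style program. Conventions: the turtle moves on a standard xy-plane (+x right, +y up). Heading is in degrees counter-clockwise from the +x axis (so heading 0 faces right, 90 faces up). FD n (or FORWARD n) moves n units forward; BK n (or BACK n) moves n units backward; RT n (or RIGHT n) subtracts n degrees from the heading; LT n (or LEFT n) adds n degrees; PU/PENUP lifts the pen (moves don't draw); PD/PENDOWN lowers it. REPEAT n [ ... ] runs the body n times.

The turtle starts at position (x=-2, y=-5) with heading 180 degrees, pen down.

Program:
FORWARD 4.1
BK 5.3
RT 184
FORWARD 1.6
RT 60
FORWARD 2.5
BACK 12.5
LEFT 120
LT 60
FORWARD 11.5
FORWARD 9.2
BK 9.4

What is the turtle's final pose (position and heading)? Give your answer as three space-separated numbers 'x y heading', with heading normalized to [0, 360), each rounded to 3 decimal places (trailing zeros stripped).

Executing turtle program step by step:
Start: pos=(-2,-5), heading=180, pen down
FD 4.1: (-2,-5) -> (-6.1,-5) [heading=180, draw]
BK 5.3: (-6.1,-5) -> (-0.8,-5) [heading=180, draw]
RT 184: heading 180 -> 356
FD 1.6: (-0.8,-5) -> (0.796,-5.112) [heading=356, draw]
RT 60: heading 356 -> 296
FD 2.5: (0.796,-5.112) -> (1.892,-7.359) [heading=296, draw]
BK 12.5: (1.892,-7.359) -> (-3.588,3.876) [heading=296, draw]
LT 120: heading 296 -> 56
LT 60: heading 56 -> 116
FD 11.5: (-3.588,3.876) -> (-8.629,14.212) [heading=116, draw]
FD 9.2: (-8.629,14.212) -> (-12.662,22.481) [heading=116, draw]
BK 9.4: (-12.662,22.481) -> (-8.541,14.033) [heading=116, draw]
Final: pos=(-8.541,14.033), heading=116, 8 segment(s) drawn

Answer: -8.541 14.033 116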